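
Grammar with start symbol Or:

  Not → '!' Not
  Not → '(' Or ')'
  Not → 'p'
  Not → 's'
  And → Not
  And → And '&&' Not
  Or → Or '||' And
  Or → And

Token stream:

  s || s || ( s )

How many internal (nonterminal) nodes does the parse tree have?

[Or [Or [Or [And [Not s]]] || [And [Not s]]] || [And [Not ( [Or [And [Not s]]] )]]]

12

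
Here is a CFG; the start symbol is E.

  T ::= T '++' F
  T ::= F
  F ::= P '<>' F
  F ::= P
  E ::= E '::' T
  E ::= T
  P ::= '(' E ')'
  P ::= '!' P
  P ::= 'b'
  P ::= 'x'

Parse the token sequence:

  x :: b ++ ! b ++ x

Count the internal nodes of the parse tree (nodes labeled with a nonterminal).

15

[E [E [T [F [P x]]]] :: [T [T [T [F [P b]]] ++ [F [P ! [P b]]]] ++ [F [P x]]]]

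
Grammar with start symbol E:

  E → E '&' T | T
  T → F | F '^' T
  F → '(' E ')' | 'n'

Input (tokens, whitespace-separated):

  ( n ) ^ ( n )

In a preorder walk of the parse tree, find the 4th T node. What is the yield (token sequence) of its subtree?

[E [T [F ( [E [T [F n]]] )] ^ [T [F ( [E [T [F n]]] )]]]]

n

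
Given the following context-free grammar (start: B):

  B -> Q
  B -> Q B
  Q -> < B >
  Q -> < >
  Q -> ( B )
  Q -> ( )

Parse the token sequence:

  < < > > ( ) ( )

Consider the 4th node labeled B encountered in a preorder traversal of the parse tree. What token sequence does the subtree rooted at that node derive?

( )

[B [Q < [B [Q < >]] >] [B [Q ( )] [B [Q ( )]]]]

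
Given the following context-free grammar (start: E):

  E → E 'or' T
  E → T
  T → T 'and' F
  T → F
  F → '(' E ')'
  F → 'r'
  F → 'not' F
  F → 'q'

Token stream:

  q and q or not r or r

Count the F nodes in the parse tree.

5

[E [E [E [T [T [F q]] and [F q]]] or [T [F not [F r]]]] or [T [F r]]]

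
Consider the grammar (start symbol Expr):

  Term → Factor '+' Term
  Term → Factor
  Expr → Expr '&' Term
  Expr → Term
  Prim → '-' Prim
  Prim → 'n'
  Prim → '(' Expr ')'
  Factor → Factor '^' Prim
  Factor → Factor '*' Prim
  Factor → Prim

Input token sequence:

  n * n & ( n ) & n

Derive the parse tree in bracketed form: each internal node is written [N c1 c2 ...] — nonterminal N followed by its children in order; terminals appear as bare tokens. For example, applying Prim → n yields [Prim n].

[Expr [Expr [Expr [Term [Factor [Factor [Prim n]] * [Prim n]]]] & [Term [Factor [Prim ( [Expr [Term [Factor [Prim n]]]] )]]]] & [Term [Factor [Prim n]]]]

Expr
Expr & Term
Expr & Term & Term
Term & Term & Term
Factor & Term & Term
Factor * Prim & Term & Term
Prim * Prim & Term & Term
n * Prim & Term & Term
n * n & Term & Term
n * n & Factor & Term
n * n & Prim & Term
n * n & ( Expr ) & Term
n * n & ( Term ) & Term
n * n & ( Factor ) & Term
n * n & ( Prim ) & Term
n * n & ( n ) & Term
n * n & ( n ) & Factor
n * n & ( n ) & Prim
n * n & ( n ) & n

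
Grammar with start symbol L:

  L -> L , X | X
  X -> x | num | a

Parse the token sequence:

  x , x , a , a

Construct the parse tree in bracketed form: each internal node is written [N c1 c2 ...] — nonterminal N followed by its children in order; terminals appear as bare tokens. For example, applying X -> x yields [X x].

[L [L [L [L [X x]] , [X x]] , [X a]] , [X a]]

L
L , X
L , X , X
L , X , X , X
X , X , X , X
x , X , X , X
x , x , X , X
x , x , a , X
x , x , a , a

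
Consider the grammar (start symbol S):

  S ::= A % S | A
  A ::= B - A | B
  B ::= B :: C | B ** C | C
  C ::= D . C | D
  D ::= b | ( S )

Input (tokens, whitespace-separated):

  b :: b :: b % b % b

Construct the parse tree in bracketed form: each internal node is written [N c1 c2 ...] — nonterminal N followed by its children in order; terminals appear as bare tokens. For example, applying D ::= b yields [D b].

[S [A [B [B [B [C [D b]]] :: [C [D b]]] :: [C [D b]]]] % [S [A [B [C [D b]]]] % [S [A [B [C [D b]]]]]]]

S
A % S
B % S
B :: C % S
B :: C :: C % S
C :: C :: C % S
D :: C :: C % S
b :: C :: C % S
b :: D :: C % S
b :: b :: C % S
b :: b :: D % S
b :: b :: b % S
b :: b :: b % A % S
b :: b :: b % B % S
b :: b :: b % C % S
b :: b :: b % D % S
b :: b :: b % b % S
b :: b :: b % b % A
b :: b :: b % b % B
b :: b :: b % b % C
b :: b :: b % b % D
b :: b :: b % b % b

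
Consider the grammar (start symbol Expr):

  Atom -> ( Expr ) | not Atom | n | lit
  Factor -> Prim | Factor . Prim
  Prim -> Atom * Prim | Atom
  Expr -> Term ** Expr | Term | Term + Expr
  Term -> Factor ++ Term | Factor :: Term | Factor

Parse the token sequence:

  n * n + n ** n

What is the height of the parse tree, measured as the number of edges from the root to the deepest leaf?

7

[Expr [Term [Factor [Prim [Atom n] * [Prim [Atom n]]]]] + [Expr [Term [Factor [Prim [Atom n]]]] ** [Expr [Term [Factor [Prim [Atom n]]]]]]]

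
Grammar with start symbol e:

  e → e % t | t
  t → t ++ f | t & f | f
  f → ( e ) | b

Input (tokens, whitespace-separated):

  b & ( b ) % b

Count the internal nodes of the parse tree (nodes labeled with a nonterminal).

11

[e [e [t [t [f b]] & [f ( [e [t [f b]]] )]]] % [t [f b]]]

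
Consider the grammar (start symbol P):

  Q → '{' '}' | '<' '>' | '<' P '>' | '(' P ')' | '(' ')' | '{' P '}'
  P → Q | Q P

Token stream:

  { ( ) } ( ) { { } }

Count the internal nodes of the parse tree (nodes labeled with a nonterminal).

10

[P [Q { [P [Q ( )]] }] [P [Q ( )] [P [Q { [P [Q { }]] }]]]]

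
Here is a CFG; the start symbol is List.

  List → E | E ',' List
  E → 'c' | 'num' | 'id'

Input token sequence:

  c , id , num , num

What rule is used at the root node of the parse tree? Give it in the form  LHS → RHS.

[List [E c] , [List [E id] , [List [E num] , [List [E num]]]]]

List → E ',' List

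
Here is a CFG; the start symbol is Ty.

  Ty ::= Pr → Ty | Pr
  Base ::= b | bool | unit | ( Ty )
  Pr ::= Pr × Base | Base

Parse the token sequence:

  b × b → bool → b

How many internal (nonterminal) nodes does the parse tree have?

11

[Ty [Pr [Pr [Base b]] × [Base b]] → [Ty [Pr [Base bool]] → [Ty [Pr [Base b]]]]]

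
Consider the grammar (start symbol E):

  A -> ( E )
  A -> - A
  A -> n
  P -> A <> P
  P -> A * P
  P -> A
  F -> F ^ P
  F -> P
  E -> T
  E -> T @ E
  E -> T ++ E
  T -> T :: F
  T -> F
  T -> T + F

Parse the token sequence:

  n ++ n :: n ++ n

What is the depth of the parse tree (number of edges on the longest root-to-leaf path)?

[E [T [F [P [A n]]]] ++ [E [T [T [F [P [A n]]]] :: [F [P [A n]]]] ++ [E [T [F [P [A n]]]]]]]

7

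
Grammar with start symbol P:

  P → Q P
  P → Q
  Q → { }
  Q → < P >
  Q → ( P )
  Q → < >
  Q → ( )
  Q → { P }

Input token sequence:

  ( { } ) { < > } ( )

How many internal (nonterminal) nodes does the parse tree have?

10

[P [Q ( [P [Q { }]] )] [P [Q { [P [Q < >]] }] [P [Q ( )]]]]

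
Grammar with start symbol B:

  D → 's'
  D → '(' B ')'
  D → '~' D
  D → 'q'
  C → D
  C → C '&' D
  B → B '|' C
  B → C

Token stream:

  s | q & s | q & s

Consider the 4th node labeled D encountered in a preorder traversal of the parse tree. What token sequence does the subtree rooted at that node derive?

[B [B [B [C [D s]]] | [C [C [D q]] & [D s]]] | [C [C [D q]] & [D s]]]

q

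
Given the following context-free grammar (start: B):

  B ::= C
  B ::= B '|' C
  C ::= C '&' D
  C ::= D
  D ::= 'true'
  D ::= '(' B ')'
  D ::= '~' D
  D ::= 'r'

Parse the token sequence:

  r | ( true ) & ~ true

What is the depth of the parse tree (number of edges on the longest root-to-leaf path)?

[B [B [C [D r]]] | [C [C [D ( [B [C [D true]]] )]] & [D ~ [D true]]]]

7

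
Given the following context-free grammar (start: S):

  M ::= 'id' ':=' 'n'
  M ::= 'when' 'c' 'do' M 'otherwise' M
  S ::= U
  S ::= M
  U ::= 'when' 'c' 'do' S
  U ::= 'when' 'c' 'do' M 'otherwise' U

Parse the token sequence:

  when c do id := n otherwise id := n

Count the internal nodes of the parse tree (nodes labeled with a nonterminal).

[S [M when c do [M id := n] otherwise [M id := n]]]

4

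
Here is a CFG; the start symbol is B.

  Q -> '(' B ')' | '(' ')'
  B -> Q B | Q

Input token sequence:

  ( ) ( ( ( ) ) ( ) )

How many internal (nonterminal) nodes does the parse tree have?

10

[B [Q ( )] [B [Q ( [B [Q ( [B [Q ( )]] )] [B [Q ( )]]] )]]]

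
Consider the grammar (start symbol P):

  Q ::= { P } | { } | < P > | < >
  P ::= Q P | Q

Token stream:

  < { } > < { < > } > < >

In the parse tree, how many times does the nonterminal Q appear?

6

[P [Q < [P [Q { }]] >] [P [Q < [P [Q { [P [Q < >]] }]] >] [P [Q < >]]]]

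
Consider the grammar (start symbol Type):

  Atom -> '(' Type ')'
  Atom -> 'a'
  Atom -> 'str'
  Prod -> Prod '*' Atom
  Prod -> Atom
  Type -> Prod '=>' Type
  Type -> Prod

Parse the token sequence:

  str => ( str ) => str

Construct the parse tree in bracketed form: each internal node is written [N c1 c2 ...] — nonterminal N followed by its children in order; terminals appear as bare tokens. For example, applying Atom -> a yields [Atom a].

Type
Prod => Type
Atom => Type
str => Type
str => Prod => Type
str => Atom => Type
str => ( Type ) => Type
str => ( Prod ) => Type
str => ( Atom ) => Type
str => ( str ) => Type
str => ( str ) => Prod
str => ( str ) => Atom
str => ( str ) => str

[Type [Prod [Atom str]] => [Type [Prod [Atom ( [Type [Prod [Atom str]]] )]] => [Type [Prod [Atom str]]]]]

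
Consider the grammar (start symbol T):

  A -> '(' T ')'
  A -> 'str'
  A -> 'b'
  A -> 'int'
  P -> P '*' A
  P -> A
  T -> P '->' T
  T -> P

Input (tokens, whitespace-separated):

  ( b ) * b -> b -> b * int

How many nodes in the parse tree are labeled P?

[T [P [P [A ( [T [P [A b]]] )]] * [A b]] -> [T [P [A b]] -> [T [P [P [A b]] * [A int]]]]]

6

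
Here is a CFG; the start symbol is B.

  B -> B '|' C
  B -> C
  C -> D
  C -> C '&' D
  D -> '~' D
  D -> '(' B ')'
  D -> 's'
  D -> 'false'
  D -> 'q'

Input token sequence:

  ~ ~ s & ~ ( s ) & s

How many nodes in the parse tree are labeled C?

4

[B [C [C [C [D ~ [D ~ [D s]]]] & [D ~ [D ( [B [C [D s]]] )]]] & [D s]]]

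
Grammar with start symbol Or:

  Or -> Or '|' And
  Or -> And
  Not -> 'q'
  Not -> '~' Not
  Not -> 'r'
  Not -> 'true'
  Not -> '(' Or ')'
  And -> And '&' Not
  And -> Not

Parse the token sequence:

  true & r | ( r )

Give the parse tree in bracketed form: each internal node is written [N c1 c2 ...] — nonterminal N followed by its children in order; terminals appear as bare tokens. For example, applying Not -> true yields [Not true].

[Or [Or [And [And [Not true]] & [Not r]]] | [And [Not ( [Or [And [Not r]]] )]]]

Or
Or | And
And | And
And & Not | And
Not & Not | And
true & Not | And
true & r | And
true & r | Not
true & r | ( Or )
true & r | ( And )
true & r | ( Not )
true & r | ( r )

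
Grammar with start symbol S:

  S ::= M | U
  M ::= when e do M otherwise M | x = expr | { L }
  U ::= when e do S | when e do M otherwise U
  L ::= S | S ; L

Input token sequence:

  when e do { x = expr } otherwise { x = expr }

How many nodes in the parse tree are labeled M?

[S [M when e do [M { [L [S [M x = expr]]] }] otherwise [M { [L [S [M x = expr]]] }]]]

5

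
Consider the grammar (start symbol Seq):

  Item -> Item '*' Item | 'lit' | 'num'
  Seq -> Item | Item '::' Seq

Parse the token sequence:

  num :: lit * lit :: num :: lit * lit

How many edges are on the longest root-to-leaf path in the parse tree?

6

[Seq [Item num] :: [Seq [Item [Item lit] * [Item lit]] :: [Seq [Item num] :: [Seq [Item [Item lit] * [Item lit]]]]]]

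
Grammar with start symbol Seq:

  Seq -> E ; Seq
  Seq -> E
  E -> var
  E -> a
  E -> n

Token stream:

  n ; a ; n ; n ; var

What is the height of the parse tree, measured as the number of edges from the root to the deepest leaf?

6

[Seq [E n] ; [Seq [E a] ; [Seq [E n] ; [Seq [E n] ; [Seq [E var]]]]]]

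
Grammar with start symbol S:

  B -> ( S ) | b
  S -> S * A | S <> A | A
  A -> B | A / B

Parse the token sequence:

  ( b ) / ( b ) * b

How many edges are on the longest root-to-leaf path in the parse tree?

[S [S [A [A [B ( [S [A [B b]]] )]] / [B ( [S [A [B b]]] )]]] * [A [B b]]]

8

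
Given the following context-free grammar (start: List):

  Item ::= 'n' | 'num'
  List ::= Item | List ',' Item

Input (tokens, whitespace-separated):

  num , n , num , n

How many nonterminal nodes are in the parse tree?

[List [List [List [List [Item num]] , [Item n]] , [Item num]] , [Item n]]

8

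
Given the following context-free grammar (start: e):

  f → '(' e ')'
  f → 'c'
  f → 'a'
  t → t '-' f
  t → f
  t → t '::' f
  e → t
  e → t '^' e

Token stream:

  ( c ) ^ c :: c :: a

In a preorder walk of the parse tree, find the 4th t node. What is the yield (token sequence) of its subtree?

c :: c

[e [t [f ( [e [t [f c]]] )]] ^ [e [t [t [t [f c]] :: [f c]] :: [f a]]]]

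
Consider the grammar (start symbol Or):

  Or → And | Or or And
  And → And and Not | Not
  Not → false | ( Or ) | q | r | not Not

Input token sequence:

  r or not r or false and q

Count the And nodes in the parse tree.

4

[Or [Or [Or [And [Not r]]] or [And [Not not [Not r]]]] or [And [And [Not false]] and [Not q]]]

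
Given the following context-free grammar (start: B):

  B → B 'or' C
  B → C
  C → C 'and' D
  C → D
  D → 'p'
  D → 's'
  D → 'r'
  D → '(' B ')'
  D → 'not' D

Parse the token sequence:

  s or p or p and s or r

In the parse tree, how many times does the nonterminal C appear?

5

[B [B [B [B [C [D s]]] or [C [D p]]] or [C [C [D p]] and [D s]]] or [C [D r]]]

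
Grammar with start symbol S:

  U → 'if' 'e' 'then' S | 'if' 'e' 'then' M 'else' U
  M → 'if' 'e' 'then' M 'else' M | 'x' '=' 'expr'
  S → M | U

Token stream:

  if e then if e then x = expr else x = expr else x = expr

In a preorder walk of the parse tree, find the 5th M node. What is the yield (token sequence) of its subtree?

x = expr

[S [M if e then [M if e then [M x = expr] else [M x = expr]] else [M x = expr]]]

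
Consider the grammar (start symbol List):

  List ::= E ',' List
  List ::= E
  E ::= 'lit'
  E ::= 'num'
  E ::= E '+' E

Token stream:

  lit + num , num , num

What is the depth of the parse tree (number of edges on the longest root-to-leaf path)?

4

[List [E [E lit] + [E num]] , [List [E num] , [List [E num]]]]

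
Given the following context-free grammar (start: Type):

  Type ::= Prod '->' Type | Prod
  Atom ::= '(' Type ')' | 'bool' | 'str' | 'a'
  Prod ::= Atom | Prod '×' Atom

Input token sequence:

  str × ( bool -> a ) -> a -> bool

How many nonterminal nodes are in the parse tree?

[Type [Prod [Prod [Atom str]] × [Atom ( [Type [Prod [Atom bool]] -> [Type [Prod [Atom a]]]] )]] -> [Type [Prod [Atom a]] -> [Type [Prod [Atom bool]]]]]

17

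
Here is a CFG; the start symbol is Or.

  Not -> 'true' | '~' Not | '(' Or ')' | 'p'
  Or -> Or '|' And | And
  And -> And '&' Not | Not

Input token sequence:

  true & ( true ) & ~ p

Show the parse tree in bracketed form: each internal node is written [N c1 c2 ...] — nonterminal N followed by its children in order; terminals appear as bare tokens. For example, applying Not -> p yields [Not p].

[Or [And [And [And [Not true]] & [Not ( [Or [And [Not true]]] )]] & [Not ~ [Not p]]]]

Or
And
And & Not
And & Not & Not
Not & Not & Not
true & Not & Not
true & ( Or ) & Not
true & ( And ) & Not
true & ( Not ) & Not
true & ( true ) & Not
true & ( true ) & ~ Not
true & ( true ) & ~ p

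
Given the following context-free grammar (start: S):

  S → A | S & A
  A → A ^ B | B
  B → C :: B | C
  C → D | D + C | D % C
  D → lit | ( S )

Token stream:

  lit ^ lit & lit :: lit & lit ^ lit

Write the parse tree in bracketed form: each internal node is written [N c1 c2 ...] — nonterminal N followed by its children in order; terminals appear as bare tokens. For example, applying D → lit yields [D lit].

[S [S [S [A [A [B [C [D lit]]]] ^ [B [C [D lit]]]]] & [A [B [C [D lit]] :: [B [C [D lit]]]]]] & [A [A [B [C [D lit]]]] ^ [B [C [D lit]]]]]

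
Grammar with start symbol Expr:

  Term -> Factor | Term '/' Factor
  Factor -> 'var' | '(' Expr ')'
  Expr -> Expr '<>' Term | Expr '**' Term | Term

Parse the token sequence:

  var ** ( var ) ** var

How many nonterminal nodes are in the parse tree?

[Expr [Expr [Expr [Term [Factor var]]] ** [Term [Factor ( [Expr [Term [Factor var]]] )]]] ** [Term [Factor var]]]

12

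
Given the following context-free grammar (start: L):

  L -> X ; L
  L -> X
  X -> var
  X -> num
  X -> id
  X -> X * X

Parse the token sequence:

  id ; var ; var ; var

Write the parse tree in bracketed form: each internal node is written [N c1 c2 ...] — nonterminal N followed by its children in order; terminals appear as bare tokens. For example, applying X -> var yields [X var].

L
X ; L
id ; L
id ; X ; L
id ; var ; L
id ; var ; X ; L
id ; var ; var ; L
id ; var ; var ; X
id ; var ; var ; var

[L [X id] ; [L [X var] ; [L [X var] ; [L [X var]]]]]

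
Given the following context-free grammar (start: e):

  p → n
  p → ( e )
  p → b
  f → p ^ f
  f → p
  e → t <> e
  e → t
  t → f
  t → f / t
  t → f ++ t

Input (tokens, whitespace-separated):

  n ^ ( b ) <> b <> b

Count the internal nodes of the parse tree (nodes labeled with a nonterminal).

[e [t [f [p n] ^ [f [p ( [e [t [f [p b]]]] )]]]] <> [e [t [f [p b]]] <> [e [t [f [p b]]]]]]

18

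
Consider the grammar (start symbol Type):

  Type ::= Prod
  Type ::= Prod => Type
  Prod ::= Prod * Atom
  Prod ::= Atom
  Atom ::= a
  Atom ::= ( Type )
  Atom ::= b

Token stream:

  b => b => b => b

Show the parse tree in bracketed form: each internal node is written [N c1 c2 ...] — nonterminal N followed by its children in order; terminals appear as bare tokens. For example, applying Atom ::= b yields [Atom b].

[Type [Prod [Atom b]] => [Type [Prod [Atom b]] => [Type [Prod [Atom b]] => [Type [Prod [Atom b]]]]]]

Type
Prod => Type
Atom => Type
b => Type
b => Prod => Type
b => Atom => Type
b => b => Type
b => b => Prod => Type
b => b => Atom => Type
b => b => b => Type
b => b => b => Prod
b => b => b => Atom
b => b => b => b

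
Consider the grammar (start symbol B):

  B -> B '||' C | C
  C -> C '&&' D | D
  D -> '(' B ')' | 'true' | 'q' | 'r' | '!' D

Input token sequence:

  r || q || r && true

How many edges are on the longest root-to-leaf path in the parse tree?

[B [B [B [C [D r]]] || [C [D q]]] || [C [C [D r]] && [D true]]]

5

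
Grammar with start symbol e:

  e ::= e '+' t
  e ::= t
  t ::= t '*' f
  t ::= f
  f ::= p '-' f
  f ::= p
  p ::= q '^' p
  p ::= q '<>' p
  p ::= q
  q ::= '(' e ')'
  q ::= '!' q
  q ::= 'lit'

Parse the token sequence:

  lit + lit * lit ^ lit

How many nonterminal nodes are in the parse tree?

16

[e [e [t [f [p [q lit]]]]] + [t [t [f [p [q lit]]]] * [f [p [q lit] ^ [p [q lit]]]]]]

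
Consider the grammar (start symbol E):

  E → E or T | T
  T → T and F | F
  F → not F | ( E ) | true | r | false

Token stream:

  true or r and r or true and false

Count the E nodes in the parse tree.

3

[E [E [E [T [F true]]] or [T [T [F r]] and [F r]]] or [T [T [F true]] and [F false]]]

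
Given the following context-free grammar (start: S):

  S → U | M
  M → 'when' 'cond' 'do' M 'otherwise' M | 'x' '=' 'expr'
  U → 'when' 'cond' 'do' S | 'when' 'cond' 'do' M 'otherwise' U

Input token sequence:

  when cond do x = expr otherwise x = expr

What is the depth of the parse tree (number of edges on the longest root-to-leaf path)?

3

[S [M when cond do [M x = expr] otherwise [M x = expr]]]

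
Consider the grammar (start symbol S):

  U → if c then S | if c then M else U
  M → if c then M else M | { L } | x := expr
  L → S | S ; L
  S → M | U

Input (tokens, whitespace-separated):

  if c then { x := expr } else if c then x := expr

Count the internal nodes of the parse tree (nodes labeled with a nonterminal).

9

[S [U if c then [M { [L [S [M x := expr]]] }] else [U if c then [S [M x := expr]]]]]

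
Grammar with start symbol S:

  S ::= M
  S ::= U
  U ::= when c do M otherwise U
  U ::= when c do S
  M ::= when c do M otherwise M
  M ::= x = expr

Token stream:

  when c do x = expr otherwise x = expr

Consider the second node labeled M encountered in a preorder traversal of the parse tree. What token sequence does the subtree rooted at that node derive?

[S [M when c do [M x = expr] otherwise [M x = expr]]]

x = expr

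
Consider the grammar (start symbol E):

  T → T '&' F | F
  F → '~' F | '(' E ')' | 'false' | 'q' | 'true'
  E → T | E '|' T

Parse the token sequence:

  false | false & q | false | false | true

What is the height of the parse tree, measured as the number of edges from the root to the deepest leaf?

7

[E [E [E [E [E [T [F false]]] | [T [T [F false]] & [F q]]] | [T [F false]]] | [T [F false]]] | [T [F true]]]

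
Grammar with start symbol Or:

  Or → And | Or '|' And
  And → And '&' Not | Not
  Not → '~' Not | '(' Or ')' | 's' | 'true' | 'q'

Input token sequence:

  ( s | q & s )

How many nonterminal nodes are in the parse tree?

11

[Or [And [Not ( [Or [Or [And [Not s]]] | [And [And [Not q]] & [Not s]]] )]]]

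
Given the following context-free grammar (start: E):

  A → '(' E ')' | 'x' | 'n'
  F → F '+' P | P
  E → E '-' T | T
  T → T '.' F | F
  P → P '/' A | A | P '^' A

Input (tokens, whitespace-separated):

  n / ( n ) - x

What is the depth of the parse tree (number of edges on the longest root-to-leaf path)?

11

[E [E [T [F [P [P [A n]] / [A ( [E [T [F [P [A n]]]]] )]]]]] - [T [F [P [A x]]]]]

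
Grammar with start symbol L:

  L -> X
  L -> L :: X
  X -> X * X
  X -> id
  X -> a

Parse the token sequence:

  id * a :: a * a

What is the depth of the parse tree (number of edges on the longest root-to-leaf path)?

4

[L [L [X [X id] * [X a]]] :: [X [X a] * [X a]]]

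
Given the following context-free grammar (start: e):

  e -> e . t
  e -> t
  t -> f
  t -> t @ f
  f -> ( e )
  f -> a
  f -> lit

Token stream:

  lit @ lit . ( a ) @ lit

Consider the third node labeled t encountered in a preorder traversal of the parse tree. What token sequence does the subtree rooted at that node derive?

( a ) @ lit

[e [e [t [t [f lit]] @ [f lit]]] . [t [t [f ( [e [t [f a]]] )]] @ [f lit]]]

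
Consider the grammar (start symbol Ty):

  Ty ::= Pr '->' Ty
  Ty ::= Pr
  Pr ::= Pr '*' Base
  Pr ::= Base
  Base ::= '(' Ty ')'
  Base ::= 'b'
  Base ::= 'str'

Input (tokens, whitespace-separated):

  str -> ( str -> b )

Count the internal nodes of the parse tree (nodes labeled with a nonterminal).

[Ty [Pr [Base str]] -> [Ty [Pr [Base ( [Ty [Pr [Base str]] -> [Ty [Pr [Base b]]]] )]]]]

12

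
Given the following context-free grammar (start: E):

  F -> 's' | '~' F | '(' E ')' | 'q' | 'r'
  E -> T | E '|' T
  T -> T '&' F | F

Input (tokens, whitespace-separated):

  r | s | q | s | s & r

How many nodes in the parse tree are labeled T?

6

[E [E [E [E [E [T [F r]]] | [T [F s]]] | [T [F q]]] | [T [F s]]] | [T [T [F s]] & [F r]]]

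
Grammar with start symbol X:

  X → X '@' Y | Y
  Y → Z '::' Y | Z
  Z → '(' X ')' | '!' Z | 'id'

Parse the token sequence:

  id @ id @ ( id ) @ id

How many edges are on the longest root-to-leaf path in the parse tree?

7

[X [X [X [X [Y [Z id]]] @ [Y [Z id]]] @ [Y [Z ( [X [Y [Z id]]] )]]] @ [Y [Z id]]]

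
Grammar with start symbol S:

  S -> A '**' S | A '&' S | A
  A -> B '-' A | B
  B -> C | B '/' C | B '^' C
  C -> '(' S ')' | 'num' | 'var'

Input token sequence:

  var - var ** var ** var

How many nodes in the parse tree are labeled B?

4

[S [A [B [C var]] - [A [B [C var]]]] ** [S [A [B [C var]]] ** [S [A [B [C var]]]]]]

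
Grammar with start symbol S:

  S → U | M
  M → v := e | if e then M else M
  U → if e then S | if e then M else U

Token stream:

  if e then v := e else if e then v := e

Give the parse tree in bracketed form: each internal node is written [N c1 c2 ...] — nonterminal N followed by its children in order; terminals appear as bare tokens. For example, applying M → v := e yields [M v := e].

[S [U if e then [M v := e] else [U if e then [S [M v := e]]]]]

S
U
if e then M else U
if e then v := e else U
if e then v := e else if e then S
if e then v := e else if e then M
if e then v := e else if e then v := e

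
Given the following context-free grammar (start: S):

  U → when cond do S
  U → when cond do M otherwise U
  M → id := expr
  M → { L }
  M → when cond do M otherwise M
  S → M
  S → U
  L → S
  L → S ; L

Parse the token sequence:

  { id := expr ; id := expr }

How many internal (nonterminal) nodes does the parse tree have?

8

[S [M { [L [S [M id := expr]] ; [L [S [M id := expr]]]] }]]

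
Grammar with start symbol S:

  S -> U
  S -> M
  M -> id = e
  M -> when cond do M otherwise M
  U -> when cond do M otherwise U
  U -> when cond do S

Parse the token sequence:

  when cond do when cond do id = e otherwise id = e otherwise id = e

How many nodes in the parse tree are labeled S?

[S [M when cond do [M when cond do [M id = e] otherwise [M id = e]] otherwise [M id = e]]]

1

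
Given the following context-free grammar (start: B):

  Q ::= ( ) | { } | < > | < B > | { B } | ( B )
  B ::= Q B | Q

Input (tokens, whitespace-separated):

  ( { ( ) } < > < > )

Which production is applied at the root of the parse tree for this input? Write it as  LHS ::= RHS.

[B [Q ( [B [Q { [B [Q ( )]] }] [B [Q < >] [B [Q < >]]]] )]]

B ::= Q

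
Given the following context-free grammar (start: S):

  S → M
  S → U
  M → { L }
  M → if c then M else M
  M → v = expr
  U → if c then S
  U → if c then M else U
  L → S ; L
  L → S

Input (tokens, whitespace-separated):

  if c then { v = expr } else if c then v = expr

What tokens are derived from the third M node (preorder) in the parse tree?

v = expr

[S [U if c then [M { [L [S [M v = expr]]] }] else [U if c then [S [M v = expr]]]]]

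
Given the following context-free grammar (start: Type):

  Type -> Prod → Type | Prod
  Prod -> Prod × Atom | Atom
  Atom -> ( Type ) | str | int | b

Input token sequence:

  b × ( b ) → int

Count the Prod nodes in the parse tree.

4

[Type [Prod [Prod [Atom b]] × [Atom ( [Type [Prod [Atom b]]] )]] → [Type [Prod [Atom int]]]]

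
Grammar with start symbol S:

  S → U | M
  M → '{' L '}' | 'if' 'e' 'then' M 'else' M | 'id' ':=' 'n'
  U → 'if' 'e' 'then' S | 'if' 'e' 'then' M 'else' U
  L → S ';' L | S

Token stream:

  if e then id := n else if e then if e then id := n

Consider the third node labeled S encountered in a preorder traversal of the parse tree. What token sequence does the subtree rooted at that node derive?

id := n

[S [U if e then [M id := n] else [U if e then [S [U if e then [S [M id := n]]]]]]]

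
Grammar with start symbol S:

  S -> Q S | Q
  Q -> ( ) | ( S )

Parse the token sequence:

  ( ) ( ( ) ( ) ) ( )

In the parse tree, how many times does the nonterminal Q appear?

5

[S [Q ( )] [S [Q ( [S [Q ( )] [S [Q ( )]]] )] [S [Q ( )]]]]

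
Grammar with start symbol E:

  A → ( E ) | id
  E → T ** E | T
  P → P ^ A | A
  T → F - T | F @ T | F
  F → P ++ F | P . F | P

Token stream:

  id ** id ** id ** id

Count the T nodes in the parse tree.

4

[E [T [F [P [A id]]]] ** [E [T [F [P [A id]]]] ** [E [T [F [P [A id]]]] ** [E [T [F [P [A id]]]]]]]]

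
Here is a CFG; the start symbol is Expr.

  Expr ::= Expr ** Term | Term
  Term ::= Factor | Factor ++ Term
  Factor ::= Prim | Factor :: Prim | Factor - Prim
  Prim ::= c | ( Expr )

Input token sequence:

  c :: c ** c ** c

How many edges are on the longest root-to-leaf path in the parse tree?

[Expr [Expr [Expr [Term [Factor [Factor [Prim c]] :: [Prim c]]]] ** [Term [Factor [Prim c]]]] ** [Term [Factor [Prim c]]]]

7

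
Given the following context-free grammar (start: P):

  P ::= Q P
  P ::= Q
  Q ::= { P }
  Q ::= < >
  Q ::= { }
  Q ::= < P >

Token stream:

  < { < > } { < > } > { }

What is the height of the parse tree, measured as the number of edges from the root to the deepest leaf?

7

[P [Q < [P [Q { [P [Q < >]] }] [P [Q { [P [Q < >]] }]]] >] [P [Q { }]]]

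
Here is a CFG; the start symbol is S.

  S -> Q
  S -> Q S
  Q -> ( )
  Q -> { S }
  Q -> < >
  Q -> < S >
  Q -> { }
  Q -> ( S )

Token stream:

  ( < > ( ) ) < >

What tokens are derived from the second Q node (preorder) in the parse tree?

< >

[S [Q ( [S [Q < >] [S [Q ( )]]] )] [S [Q < >]]]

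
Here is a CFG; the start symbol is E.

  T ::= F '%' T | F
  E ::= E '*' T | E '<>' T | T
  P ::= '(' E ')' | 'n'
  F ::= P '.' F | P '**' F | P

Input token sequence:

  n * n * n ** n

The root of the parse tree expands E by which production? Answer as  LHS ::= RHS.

[E [E [E [T [F [P n]]]] * [T [F [P n]]]] * [T [F [P n] ** [F [P n]]]]]

E ::= E '*' T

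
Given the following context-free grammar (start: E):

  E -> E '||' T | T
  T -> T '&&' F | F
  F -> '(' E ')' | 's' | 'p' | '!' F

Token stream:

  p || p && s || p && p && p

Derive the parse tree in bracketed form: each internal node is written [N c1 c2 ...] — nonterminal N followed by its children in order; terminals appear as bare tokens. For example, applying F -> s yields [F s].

E
E || T
E || T || T
T || T || T
F || T || T
p || T || T
p || T && F || T
p || F && F || T
p || p && F || T
p || p && s || T
p || p && s || T && F
p || p && s || T && F && F
p || p && s || F && F && F
p || p && s || p && F && F
p || p && s || p && p && F
p || p && s || p && p && p

[E [E [E [T [F p]]] || [T [T [F p]] && [F s]]] || [T [T [T [F p]] && [F p]] && [F p]]]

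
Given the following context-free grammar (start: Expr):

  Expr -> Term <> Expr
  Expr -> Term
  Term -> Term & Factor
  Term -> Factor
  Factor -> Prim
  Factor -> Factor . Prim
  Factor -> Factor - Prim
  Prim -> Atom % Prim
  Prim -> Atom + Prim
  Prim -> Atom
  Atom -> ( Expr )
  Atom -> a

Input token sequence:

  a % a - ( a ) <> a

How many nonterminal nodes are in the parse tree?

[Expr [Term [Factor [Factor [Prim [Atom a] % [Prim [Atom a]]]] - [Prim [Atom ( [Expr [Term [Factor [Prim [Atom a]]]]] )]]]] <> [Expr [Term [Factor [Prim [Atom a]]]]]]

20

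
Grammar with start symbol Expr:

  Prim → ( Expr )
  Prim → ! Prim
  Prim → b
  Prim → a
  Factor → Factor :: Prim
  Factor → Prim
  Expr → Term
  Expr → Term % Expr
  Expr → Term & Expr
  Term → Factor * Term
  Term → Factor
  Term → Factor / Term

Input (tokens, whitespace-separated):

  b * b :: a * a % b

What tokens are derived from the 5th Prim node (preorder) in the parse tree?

[Expr [Term [Factor [Prim b]] * [Term [Factor [Factor [Prim b]] :: [Prim a]] * [Term [Factor [Prim a]]]]] % [Expr [Term [Factor [Prim b]]]]]

b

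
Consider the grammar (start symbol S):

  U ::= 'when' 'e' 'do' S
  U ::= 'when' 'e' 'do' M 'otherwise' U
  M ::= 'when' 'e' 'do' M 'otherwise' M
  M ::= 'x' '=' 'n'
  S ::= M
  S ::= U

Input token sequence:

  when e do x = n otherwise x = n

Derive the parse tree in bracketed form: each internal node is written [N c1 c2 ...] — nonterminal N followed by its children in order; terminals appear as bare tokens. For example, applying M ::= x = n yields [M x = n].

S
M
when e do M otherwise M
when e do x = n otherwise M
when e do x = n otherwise x = n

[S [M when e do [M x = n] otherwise [M x = n]]]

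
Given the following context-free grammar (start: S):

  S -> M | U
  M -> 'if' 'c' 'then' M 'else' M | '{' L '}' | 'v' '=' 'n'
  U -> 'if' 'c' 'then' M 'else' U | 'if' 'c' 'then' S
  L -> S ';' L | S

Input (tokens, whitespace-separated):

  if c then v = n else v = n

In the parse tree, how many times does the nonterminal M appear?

3

[S [M if c then [M v = n] else [M v = n]]]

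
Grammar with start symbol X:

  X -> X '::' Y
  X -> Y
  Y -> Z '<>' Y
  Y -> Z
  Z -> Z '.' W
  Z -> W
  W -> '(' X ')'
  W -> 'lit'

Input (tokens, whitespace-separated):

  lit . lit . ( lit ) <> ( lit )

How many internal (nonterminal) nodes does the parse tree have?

[X [Y [Z [Z [Z [W lit]] . [W lit]] . [W ( [X [Y [Z [W lit]]]] )]] <> [Y [Z [W ( [X [Y [Z [W lit]]]] )]]]]]

19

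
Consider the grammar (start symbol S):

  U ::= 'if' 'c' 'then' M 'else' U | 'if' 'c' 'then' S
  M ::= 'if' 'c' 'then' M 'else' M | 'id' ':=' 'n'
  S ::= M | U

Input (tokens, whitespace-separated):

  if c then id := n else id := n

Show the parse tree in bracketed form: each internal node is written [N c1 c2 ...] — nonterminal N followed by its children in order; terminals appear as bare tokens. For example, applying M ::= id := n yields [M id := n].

[S [M if c then [M id := n] else [M id := n]]]

S
M
if c then M else M
if c then id := n else M
if c then id := n else id := n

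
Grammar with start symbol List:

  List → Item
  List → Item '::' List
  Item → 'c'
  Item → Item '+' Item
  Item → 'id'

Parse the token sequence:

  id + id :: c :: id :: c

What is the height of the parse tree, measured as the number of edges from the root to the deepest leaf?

5

[List [Item [Item id] + [Item id]] :: [List [Item c] :: [List [Item id] :: [List [Item c]]]]]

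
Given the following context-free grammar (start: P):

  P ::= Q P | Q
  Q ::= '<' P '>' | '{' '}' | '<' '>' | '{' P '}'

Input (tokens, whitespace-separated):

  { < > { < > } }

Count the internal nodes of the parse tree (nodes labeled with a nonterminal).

[P [Q { [P [Q < >] [P [Q { [P [Q < >]] }]]] }]]

8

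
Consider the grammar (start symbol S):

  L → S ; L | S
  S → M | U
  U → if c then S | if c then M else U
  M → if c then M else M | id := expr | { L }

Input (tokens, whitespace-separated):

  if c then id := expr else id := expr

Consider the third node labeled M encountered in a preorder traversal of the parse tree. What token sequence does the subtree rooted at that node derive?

id := expr

[S [M if c then [M id := expr] else [M id := expr]]]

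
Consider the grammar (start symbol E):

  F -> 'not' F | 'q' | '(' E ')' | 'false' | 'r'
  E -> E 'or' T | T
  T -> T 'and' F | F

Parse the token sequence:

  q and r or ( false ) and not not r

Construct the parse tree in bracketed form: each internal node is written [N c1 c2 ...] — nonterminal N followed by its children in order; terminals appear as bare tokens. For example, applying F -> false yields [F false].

[E [E [T [T [F q]] and [F r]]] or [T [T [F ( [E [T [F false]]] )]] and [F not [F not [F r]]]]]

E
E or T
T or T
T and F or T
F and F or T
q and F or T
q and r or T
q and r or T and F
q and r or F and F
q and r or ( E ) and F
q and r or ( T ) and F
q and r or ( F ) and F
q and r or ( false ) and F
q and r or ( false ) and not F
q and r or ( false ) and not not F
q and r or ( false ) and not not r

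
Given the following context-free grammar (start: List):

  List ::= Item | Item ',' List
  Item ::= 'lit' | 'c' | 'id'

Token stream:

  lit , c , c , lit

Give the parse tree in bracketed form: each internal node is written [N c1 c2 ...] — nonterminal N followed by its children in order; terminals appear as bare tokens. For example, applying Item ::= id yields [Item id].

List
Item , List
lit , List
lit , Item , List
lit , c , List
lit , c , Item , List
lit , c , c , List
lit , c , c , Item
lit , c , c , lit

[List [Item lit] , [List [Item c] , [List [Item c] , [List [Item lit]]]]]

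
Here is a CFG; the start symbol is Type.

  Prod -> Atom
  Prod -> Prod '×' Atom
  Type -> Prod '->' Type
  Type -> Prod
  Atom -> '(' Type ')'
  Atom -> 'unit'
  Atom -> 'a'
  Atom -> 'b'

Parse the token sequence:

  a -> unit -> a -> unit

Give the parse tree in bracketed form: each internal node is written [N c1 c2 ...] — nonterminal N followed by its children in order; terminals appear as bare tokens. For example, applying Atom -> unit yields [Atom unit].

Type
Prod -> Type
Atom -> Type
a -> Type
a -> Prod -> Type
a -> Atom -> Type
a -> unit -> Type
a -> unit -> Prod -> Type
a -> unit -> Atom -> Type
a -> unit -> a -> Type
a -> unit -> a -> Prod
a -> unit -> a -> Atom
a -> unit -> a -> unit

[Type [Prod [Atom a]] -> [Type [Prod [Atom unit]] -> [Type [Prod [Atom a]] -> [Type [Prod [Atom unit]]]]]]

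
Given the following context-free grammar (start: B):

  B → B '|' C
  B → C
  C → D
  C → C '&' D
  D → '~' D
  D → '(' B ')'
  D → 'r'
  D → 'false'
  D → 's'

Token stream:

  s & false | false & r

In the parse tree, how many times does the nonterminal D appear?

4

[B [B [C [C [D s]] & [D false]]] | [C [C [D false]] & [D r]]]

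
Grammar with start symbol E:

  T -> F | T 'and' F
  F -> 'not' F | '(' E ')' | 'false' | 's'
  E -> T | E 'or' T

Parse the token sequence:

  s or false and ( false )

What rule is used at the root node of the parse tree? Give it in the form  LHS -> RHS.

[E [E [T [F s]]] or [T [T [F false]] and [F ( [E [T [F false]]] )]]]

E -> E 'or' T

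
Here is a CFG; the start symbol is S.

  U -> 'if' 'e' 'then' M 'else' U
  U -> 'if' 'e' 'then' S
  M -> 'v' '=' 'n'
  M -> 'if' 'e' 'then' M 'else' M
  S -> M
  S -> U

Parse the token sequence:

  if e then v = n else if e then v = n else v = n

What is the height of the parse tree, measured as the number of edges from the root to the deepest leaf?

[S [M if e then [M v = n] else [M if e then [M v = n] else [M v = n]]]]

4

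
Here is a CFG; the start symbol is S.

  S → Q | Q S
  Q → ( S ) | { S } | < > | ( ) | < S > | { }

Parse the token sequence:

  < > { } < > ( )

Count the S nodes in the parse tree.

4

[S [Q < >] [S [Q { }] [S [Q < >] [S [Q ( )]]]]]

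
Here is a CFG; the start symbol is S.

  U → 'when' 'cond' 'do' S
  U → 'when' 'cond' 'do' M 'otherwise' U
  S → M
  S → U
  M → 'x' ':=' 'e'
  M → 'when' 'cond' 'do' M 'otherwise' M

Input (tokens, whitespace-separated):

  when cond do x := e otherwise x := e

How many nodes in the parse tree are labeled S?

1

[S [M when cond do [M x := e] otherwise [M x := e]]]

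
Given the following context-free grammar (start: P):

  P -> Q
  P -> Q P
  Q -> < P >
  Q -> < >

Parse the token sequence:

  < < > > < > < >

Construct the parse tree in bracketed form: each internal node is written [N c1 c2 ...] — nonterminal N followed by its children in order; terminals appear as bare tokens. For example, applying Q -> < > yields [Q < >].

[P [Q < [P [Q < >]] >] [P [Q < >] [P [Q < >]]]]

P
Q P
< P > P
< Q > P
< < > > P
< < > > Q P
< < > > < > P
< < > > < > Q
< < > > < > < >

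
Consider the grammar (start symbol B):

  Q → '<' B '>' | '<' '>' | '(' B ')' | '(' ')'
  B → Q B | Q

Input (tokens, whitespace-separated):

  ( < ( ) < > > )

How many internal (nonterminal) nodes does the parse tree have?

[B [Q ( [B [Q < [B [Q ( )] [B [Q < >]]] >]] )]]

8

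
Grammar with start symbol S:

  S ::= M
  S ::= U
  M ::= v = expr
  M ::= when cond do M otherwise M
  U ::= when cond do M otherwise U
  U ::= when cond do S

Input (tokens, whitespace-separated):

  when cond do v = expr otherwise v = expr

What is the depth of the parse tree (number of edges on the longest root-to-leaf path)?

[S [M when cond do [M v = expr] otherwise [M v = expr]]]

3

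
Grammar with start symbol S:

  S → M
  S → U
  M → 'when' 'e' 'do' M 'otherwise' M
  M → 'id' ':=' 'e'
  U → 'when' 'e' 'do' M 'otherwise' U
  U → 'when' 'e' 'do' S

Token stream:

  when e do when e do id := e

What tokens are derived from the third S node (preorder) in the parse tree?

id := e

[S [U when e do [S [U when e do [S [M id := e]]]]]]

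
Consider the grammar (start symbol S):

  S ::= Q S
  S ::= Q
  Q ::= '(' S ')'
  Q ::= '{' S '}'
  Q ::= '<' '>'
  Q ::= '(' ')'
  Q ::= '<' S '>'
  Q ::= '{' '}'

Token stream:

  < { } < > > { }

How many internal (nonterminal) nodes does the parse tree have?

8

[S [Q < [S [Q { }] [S [Q < >]]] >] [S [Q { }]]]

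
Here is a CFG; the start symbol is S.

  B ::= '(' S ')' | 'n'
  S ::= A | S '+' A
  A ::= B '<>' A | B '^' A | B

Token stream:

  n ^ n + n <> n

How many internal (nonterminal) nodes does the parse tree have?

[S [S [A [B n] ^ [A [B n]]]] + [A [B n] <> [A [B n]]]]

10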